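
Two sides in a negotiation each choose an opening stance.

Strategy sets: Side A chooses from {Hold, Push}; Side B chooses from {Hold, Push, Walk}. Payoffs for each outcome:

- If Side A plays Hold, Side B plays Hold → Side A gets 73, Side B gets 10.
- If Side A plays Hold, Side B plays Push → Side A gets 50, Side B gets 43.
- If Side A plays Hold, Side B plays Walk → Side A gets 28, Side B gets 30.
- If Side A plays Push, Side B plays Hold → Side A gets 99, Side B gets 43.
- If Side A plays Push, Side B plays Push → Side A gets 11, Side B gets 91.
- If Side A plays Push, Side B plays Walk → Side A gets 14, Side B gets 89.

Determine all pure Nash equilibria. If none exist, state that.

(Hold, Hold): Side A can switch to Push (73 → 99). Not NE.
(Hold, Push): Side A gets 50, best alternative 11; Side B gets 43, best alternative 30. No profitable deviation — NE.
(Hold, Walk): Side B can switch to Push (30 → 43). Not NE.
(Push, Hold): Side B can switch to Push (43 → 91). Not NE.
(Push, Push): Side A can switch to Hold (11 → 50). Not NE.
(Push, Walk): Side A can switch to Hold (14 → 28). Not NE.

Pure NE: (Hold, Push)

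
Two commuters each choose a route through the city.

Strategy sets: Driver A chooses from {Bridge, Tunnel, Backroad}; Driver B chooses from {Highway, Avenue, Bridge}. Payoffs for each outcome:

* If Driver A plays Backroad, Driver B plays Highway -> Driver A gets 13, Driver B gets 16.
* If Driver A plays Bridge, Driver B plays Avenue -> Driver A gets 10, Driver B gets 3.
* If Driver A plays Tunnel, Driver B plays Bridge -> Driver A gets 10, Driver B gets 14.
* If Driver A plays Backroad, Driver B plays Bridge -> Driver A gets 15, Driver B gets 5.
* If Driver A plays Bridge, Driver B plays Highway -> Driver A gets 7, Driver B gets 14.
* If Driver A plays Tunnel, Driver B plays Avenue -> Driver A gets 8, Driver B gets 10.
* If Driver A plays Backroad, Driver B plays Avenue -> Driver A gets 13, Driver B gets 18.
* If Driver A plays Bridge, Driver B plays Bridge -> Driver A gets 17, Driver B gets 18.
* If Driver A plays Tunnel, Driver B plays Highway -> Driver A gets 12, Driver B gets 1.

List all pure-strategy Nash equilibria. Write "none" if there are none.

(Bridge, Highway): Driver A can switch to Tunnel (7 → 12). Not NE.
(Bridge, Avenue): Driver A can switch to Backroad (10 → 13). Not NE.
(Bridge, Bridge): Driver A gets 17, best alternative 15; Driver B gets 18, best alternative 14. No profitable deviation — NE.
(Tunnel, Highway): Driver A can switch to Backroad (12 → 13). Not NE.
(Tunnel, Avenue): Driver A can switch to Bridge (8 → 10). Not NE.
(Tunnel, Bridge): Driver A can switch to Bridge (10 → 17). Not NE.
(Backroad, Highway): Driver B can switch to Avenue (16 → 18). Not NE.
(Backroad, Avenue): Driver A gets 13, best alternative 10; Driver B gets 18, best alternative 16. No profitable deviation — NE.
(Backroad, Bridge): Driver A can switch to Bridge (15 → 17). Not NE.

(Bridge, Bridge), (Backroad, Avenue)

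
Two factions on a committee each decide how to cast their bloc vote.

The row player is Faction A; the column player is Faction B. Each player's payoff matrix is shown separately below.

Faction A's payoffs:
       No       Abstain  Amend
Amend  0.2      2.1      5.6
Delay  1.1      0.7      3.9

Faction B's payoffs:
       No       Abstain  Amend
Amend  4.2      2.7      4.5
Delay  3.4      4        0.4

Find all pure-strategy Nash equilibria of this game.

(Amend, Amend)

(Amend, No): Faction A can switch to Delay (0.2 → 1.1). Not NE.
(Amend, Abstain): Faction B can switch to No (2.7 → 4.2). Not NE.
(Amend, Amend): Faction A gets 5.6, best alternative 3.9; Faction B gets 4.5, best alternative 4.2. No profitable deviation — NE.
(Delay, No): Faction B can switch to Abstain (3.4 → 4). Not NE.
(Delay, Abstain): Faction A can switch to Amend (0.7 → 2.1). Not NE.
(Delay, Amend): Faction A can switch to Amend (3.9 → 5.6). Not NE.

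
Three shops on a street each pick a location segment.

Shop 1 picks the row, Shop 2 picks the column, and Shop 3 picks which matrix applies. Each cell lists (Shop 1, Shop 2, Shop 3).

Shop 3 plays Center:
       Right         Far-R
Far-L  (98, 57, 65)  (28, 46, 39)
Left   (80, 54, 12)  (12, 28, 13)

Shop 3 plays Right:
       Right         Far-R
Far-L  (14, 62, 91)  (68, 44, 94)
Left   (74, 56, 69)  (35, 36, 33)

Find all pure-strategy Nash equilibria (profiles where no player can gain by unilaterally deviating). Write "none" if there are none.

(Far-L, Right, Center): Shop 3 can switch to Right (65 → 91). Not NE.
(Far-L, Right, Right): Shop 1 can switch to Left (14 → 74). Not NE.
(Far-L, Far-R, Center): Shop 2 can switch to Right (46 → 57). Not NE.
(Far-L, Far-R, Right): Shop 2 can switch to Right (44 → 62). Not NE.
(Left, Right, Center): Shop 1 can switch to Far-L (80 → 98). Not NE.
(Left, Right, Right): Shop 1 gets 74, best alternative 14; Shop 2 gets 56, best alternative 36; Shop 3 gets 69, best alternative 12. No profitable deviation — NE.
(Left, Far-R, Center): Shop 1 can switch to Far-L (12 → 28). Not NE.
(Left, Far-R, Right): Shop 1 can switch to Far-L (35 → 68). Not NE.

(Left, Right, Right)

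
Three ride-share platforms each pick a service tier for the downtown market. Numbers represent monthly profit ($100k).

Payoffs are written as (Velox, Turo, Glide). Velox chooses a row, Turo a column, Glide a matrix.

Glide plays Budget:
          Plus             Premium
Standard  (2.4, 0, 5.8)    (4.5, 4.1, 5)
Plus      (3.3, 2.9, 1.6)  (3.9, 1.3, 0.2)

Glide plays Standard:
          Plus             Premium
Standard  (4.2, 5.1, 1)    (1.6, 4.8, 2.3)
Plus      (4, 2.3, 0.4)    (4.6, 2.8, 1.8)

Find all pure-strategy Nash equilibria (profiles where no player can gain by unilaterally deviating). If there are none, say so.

Pure-strategy Nash equilibria: (Standard, Premium, Budget) and (Plus, Plus, Budget) and (Plus, Premium, Standard)

For each strategy profile, look for a profitable unilateral deviation.
(Standard, Plus, Budget): Velox can switch to Plus (2.4 → 3.3). Not NE.
(Standard, Plus, Standard): Glide can switch to Budget (1 → 5.8). Not NE.
(Standard, Premium, Budget): Velox gets 4.5, best alternative 3.9; Turo gets 4.1, best alternative 0; Glide gets 5, best alternative 2.3. No profitable deviation — NE.
(Standard, Premium, Standard): Velox can switch to Plus (1.6 → 4.6). Not NE.
(Plus, Plus, Budget): Velox gets 3.3, best alternative 2.4; Turo gets 2.9, best alternative 1.3; Glide gets 1.6, best alternative 0.4. No profitable deviation — NE.
(Plus, Plus, Standard): Velox can switch to Standard (4 → 4.2). Not NE.
(Plus, Premium, Budget): Velox can switch to Standard (3.9 → 4.5). Not NE.
(Plus, Premium, Standard): Velox gets 4.6, best alternative 1.6; Turo gets 2.8, best alternative 2.3; Glide gets 1.8, best alternative 0.2. No profitable deviation — NE.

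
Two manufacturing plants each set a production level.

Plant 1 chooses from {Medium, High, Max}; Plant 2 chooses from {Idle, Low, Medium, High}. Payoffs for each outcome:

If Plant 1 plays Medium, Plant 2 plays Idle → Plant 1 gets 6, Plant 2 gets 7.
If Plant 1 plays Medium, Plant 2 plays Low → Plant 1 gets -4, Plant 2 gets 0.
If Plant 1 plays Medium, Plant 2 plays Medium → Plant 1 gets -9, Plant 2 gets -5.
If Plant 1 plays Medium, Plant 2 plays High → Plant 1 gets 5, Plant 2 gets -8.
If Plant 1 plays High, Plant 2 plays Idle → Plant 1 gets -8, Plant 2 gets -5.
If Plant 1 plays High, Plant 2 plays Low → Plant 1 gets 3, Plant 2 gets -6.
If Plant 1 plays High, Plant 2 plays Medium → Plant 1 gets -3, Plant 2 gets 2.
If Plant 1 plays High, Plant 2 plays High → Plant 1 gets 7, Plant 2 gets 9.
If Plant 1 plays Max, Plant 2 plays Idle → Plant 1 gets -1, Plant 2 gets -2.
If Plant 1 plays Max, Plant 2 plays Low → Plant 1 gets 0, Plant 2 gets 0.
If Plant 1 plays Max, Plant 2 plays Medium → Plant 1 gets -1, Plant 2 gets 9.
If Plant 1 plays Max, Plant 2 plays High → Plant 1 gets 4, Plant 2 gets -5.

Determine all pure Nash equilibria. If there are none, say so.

The pure Nash equilibria are (Medium, Idle); (High, High); (Max, Medium).

(Medium, Idle): Plant 1 gets 6, best alternative -1; Plant 2 gets 7, best alternative 0. No profitable deviation — NE.
(Medium, Low): Plant 1 can switch to High (-4 → 3). Not NE.
(Medium, Medium): Plant 1 can switch to High (-9 → -3). Not NE.
(Medium, High): Plant 1 can switch to High (5 → 7). Not NE.
(High, Idle): Plant 1 can switch to Medium (-8 → 6). Not NE.
(High, Low): Plant 2 can switch to Idle (-6 → -5). Not NE.
(High, Medium): Plant 1 can switch to Max (-3 → -1). Not NE.
(High, High): Plant 1 gets 7, best alternative 5; Plant 2 gets 9, best alternative 2. No profitable deviation — NE.
(Max, Idle): Plant 1 can switch to Medium (-1 → 6). Not NE.
(Max, Low): Plant 1 can switch to High (0 → 3). Not NE.
(Max, Medium): Plant 1 gets -1, best alternative -3; Plant 2 gets 9, best alternative 0. No profitable deviation — NE.
(The remaining 1 profile has a profitable deviation by the same check.)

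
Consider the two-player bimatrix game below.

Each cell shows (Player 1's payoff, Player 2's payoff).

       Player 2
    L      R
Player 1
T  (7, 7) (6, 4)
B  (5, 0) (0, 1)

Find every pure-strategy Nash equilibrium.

Pure NE: (T, L)

Player 1 against L: payoffs 7, 5 → best response T.
Player 1 against R: payoffs 6, 0 → best response T.
Player 2 against T: payoffs 7, 4 → best response L.
Player 2 against B: payoffs 0, 1 → best response R.
Mutual best responses: (T, L).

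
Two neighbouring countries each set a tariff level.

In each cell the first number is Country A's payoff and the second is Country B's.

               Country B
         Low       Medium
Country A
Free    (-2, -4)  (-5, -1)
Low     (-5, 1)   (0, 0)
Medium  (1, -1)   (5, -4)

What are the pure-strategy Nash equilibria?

(Medium, Low)

Country A against Low: payoffs -2, -5, 1 → best response Medium.
Country A against Medium: payoffs -5, 0, 5 → best response Medium.
Country B against Free: payoffs -4, -1 → best response Medium.
Country B against Low: payoffs 1, 0 → best response Low.
Country B against Medium: payoffs -1, -4 → best response Low.
Mutual best responses: (Medium, Low).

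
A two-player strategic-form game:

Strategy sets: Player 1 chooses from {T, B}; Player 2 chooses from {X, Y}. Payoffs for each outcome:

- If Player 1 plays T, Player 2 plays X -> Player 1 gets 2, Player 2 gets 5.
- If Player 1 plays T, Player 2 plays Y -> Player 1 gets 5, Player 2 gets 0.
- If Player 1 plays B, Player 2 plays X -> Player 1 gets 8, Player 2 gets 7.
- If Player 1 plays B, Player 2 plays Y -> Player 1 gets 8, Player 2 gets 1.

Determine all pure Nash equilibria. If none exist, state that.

Check each profile: it is a Nash equilibrium iff no player can strictly gain by switching unilaterally.
(T, X): Player 1 can switch to B (2 → 8). Not NE.
(T, Y): Player 1 can switch to B (5 → 8). Not NE.
(B, X): Player 1 gets 8, best alternative 2; Player 2 gets 7, best alternative 1. No profitable deviation — NE.
(B, Y): Player 2 can switch to X (1 → 7). Not NE.

The unique pure-strategy Nash equilibrium is (B, X).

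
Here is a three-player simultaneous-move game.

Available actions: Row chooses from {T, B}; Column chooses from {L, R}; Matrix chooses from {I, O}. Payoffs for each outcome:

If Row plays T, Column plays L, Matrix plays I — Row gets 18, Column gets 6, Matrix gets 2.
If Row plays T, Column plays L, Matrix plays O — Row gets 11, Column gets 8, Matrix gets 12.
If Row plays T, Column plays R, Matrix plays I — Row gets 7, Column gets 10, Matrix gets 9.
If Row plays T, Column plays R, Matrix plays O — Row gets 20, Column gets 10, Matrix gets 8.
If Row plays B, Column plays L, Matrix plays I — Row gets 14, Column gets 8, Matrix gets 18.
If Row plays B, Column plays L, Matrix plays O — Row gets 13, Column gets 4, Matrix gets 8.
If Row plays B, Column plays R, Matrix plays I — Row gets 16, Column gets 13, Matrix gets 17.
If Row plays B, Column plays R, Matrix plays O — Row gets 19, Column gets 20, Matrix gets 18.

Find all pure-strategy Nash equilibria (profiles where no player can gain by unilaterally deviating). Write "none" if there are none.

Row against (L, I): payoffs 18, 14 → best response T.
Row against (L, O): payoffs 11, 13 → best response B.
Row against (R, I): payoffs 7, 16 → best response B.
Row against (R, O): payoffs 20, 19 → best response T.
Column against (T, I): payoffs 6, 10 → best response R.
Column against (T, O): payoffs 8, 10 → best response R.
Column against (B, I): payoffs 8, 13 → best response R.
Column against (B, O): payoffs 4, 20 → best response R.
Matrix against (T, L): payoffs 2, 12 → best response O.
Matrix against (T, R): payoffs 9, 8 → best response I.
Matrix against (B, L): payoffs 18, 8 → best response I.
Matrix against (B, R): payoffs 17, 18 → best response O.
No profile is a mutual best response for all players.

There is no pure-strategy Nash equilibrium.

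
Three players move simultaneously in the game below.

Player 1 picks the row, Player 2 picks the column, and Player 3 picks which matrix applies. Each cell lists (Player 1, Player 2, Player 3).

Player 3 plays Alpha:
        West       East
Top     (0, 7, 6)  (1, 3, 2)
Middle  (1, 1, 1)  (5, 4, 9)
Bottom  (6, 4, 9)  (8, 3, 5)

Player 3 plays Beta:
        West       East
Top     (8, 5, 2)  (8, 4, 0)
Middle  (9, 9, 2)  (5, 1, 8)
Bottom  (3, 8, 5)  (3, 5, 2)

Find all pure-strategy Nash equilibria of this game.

(Middle, West, Beta), (Bottom, West, Alpha)

For each strategy profile, look for a profitable unilateral deviation.
(Top, West, Alpha): Player 1 can switch to Middle (0 → 1). Not NE.
(Top, West, Beta): Player 1 can switch to Middle (8 → 9). Not NE.
(Top, East, Alpha): Player 1 can switch to Middle (1 → 5). Not NE.
(Top, East, Beta): Player 2 can switch to West (4 → 5). Not NE.
(Middle, West, Alpha): Player 1 can switch to Bottom (1 → 6). Not NE.
(Middle, West, Beta): Player 1 gets 9, best alternative 8; Player 2 gets 9, best alternative 1; Player 3 gets 2, best alternative 1. No profitable deviation — NE.
(Middle, East, Alpha): Player 1 can switch to Bottom (5 → 8). Not NE.
(Middle, East, Beta): Player 1 can switch to Top (5 → 8). Not NE.
(Bottom, West, Alpha): Player 1 gets 6, best alternative 1; Player 2 gets 4, best alternative 3; Player 3 gets 9, best alternative 5. No profitable deviation — NE.
(Bottom, West, Beta): Player 1 can switch to Top (3 → 8). Not NE.
(The remaining 2 profiles each have a profitable deviation by the same check.)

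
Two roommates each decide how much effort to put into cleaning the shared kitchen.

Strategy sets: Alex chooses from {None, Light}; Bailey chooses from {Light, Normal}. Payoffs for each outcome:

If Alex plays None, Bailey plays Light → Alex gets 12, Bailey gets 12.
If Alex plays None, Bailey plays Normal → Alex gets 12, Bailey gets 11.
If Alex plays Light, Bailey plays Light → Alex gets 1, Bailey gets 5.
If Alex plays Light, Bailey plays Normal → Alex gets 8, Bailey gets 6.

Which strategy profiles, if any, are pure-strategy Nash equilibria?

Alex against Light: payoffs 12, 1 → best response None.
Alex against Normal: payoffs 12, 8 → best response None.
Bailey against None: payoffs 12, 11 → best response Light.
Bailey against Light: payoffs 5, 6 → best response Normal.
Mutual best responses: (None, Light).

(None, Light)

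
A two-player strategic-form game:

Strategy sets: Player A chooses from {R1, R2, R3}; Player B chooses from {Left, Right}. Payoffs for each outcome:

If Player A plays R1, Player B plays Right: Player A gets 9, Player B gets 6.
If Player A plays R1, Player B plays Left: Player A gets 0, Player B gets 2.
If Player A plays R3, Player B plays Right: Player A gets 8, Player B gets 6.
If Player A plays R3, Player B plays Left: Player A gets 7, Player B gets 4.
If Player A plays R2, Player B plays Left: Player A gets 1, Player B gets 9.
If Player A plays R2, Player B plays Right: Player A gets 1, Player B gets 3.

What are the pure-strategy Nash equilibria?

The unique pure-strategy Nash equilibrium is (R1, Right).

Player A against Left: payoffs 0, 1, 7 → best response R3.
Player A against Right: payoffs 9, 1, 8 → best response R1.
Player B against R1: payoffs 2, 6 → best response Right.
Player B against R2: payoffs 9, 3 → best response Left.
Player B against R3: payoffs 4, 6 → best response Right.
Mutual best responses: (R1, Right).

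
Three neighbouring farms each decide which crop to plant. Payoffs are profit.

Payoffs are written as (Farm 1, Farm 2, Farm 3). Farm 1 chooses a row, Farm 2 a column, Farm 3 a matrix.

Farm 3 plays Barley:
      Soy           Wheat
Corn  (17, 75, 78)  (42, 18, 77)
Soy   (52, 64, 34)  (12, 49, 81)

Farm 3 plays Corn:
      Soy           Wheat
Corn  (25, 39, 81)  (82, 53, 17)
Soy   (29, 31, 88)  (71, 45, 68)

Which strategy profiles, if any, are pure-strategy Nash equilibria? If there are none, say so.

(Corn, Soy, Barley): Farm 1 can switch to Soy (17 → 52). Not NE.
(Corn, Soy, Corn): Farm 1 can switch to Soy (25 → 29). Not NE.
(Corn, Wheat, Barley): Farm 2 can switch to Soy (18 → 75). Not NE.
(Corn, Wheat, Corn): Farm 3 can switch to Barley (17 → 77). Not NE.
(Soy, Soy, Barley): Farm 3 can switch to Corn (34 → 88). Not NE.
(Soy, Soy, Corn): Farm 2 can switch to Wheat (31 → 45). Not NE.
(Soy, Wheat, Barley): Farm 1 can switch to Corn (12 → 42). Not NE.
(Soy, Wheat, Corn): Farm 1 can switch to Corn (71 → 82). Not NE.

This game has no pure Nash equilibrium.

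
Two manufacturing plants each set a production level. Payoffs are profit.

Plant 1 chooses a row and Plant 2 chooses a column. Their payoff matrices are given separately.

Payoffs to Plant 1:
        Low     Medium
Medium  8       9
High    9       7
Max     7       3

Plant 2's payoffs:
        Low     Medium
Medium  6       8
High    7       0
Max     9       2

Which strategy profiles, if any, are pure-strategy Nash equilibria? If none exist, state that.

(Medium, Low): Plant 1 can switch to High (8 → 9). Not NE.
(Medium, Medium): Plant 1 gets 9, best alternative 7; Plant 2 gets 8, best alternative 6. No profitable deviation — NE.
(High, Low): Plant 1 gets 9, best alternative 8; Plant 2 gets 7, best alternative 0. No profitable deviation — NE.
(High, Medium): Plant 1 can switch to Medium (7 → 9). Not NE.
(Max, Low): Plant 1 can switch to Medium (7 → 8). Not NE.
(Max, Medium): Plant 1 can switch to Medium (3 → 9). Not NE.

Pure-strategy Nash equilibria: (Medium, Medium); (High, Low)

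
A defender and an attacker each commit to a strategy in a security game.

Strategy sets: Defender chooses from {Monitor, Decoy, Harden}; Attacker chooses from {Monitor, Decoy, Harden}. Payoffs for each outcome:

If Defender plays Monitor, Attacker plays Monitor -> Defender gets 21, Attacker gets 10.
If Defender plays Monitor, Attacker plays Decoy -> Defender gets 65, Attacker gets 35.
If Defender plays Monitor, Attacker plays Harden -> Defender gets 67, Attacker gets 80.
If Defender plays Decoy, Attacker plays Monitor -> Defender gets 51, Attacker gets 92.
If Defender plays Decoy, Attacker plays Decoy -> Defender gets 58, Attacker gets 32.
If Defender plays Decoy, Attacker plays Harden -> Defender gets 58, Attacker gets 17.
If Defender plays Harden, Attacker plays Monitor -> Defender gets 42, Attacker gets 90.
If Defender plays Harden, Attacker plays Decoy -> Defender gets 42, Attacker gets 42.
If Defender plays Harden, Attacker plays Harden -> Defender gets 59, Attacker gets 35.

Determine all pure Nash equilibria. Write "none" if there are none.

Defender against Monitor: payoffs 21, 51, 42 → best response Decoy.
Defender against Decoy: payoffs 65, 58, 42 → best response Monitor.
Defender against Harden: payoffs 67, 58, 59 → best response Monitor.
Attacker against Monitor: payoffs 10, 35, 80 → best response Harden.
Attacker against Decoy: payoffs 92, 32, 17 → best response Monitor.
Attacker against Harden: payoffs 90, 42, 35 → best response Monitor.
Mutual best responses: (Monitor, Harden); (Decoy, Monitor).

Pure-strategy Nash equilibria: (Monitor, Harden); (Decoy, Monitor)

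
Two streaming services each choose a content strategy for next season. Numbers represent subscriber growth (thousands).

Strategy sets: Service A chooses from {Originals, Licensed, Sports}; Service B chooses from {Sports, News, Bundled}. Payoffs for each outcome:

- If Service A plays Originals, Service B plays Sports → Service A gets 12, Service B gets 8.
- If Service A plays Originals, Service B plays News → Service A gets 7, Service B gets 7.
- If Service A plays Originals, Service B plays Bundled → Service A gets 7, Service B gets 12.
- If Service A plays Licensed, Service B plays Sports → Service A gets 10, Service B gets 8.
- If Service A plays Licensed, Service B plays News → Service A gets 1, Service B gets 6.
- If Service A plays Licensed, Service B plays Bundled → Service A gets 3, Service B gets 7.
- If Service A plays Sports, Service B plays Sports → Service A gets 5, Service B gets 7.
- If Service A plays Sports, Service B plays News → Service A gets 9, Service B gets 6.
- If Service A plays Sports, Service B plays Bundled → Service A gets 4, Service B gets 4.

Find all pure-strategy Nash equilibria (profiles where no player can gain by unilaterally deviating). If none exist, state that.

Service A against Sports: payoffs 12, 10, 5 → best response Originals.
Service A against News: payoffs 7, 1, 9 → best response Sports.
Service A against Bundled: payoffs 7, 3, 4 → best response Originals.
Service B against Originals: payoffs 8, 7, 12 → best response Bundled.
Service B against Licensed: payoffs 8, 6, 7 → best response Sports.
Service B against Sports: payoffs 7, 6, 4 → best response Sports.
Mutual best responses: (Originals, Bundled).

Pure NE: (Originals, Bundled)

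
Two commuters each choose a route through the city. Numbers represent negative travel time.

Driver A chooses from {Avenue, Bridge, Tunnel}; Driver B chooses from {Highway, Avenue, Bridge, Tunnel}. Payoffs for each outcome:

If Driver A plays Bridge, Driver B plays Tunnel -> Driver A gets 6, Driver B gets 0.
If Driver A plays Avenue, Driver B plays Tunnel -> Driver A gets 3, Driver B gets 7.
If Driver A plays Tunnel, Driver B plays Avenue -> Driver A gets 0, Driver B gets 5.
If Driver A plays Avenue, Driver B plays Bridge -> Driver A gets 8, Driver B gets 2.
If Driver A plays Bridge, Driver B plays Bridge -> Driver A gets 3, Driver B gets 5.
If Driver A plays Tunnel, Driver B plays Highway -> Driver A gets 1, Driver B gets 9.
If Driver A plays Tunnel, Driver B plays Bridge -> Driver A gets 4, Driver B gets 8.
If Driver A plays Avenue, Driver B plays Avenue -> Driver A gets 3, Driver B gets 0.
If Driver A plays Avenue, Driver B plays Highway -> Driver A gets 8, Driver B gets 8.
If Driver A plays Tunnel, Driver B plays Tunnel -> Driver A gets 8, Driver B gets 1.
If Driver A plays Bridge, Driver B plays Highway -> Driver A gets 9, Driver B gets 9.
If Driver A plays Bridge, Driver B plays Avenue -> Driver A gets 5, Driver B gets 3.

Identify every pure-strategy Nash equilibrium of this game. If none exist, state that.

Driver A against Highway: payoffs 8, 9, 1 → best response Bridge.
Driver A against Avenue: payoffs 3, 5, 0 → best response Bridge.
Driver A against Bridge: payoffs 8, 3, 4 → best response Avenue.
Driver A against Tunnel: payoffs 3, 6, 8 → best response Tunnel.
Driver B against Avenue: payoffs 8, 0, 2, 7 → best response Highway.
Driver B against Bridge: payoffs 9, 3, 5, 0 → best response Highway.
Driver B against Tunnel: payoffs 9, 5, 8, 1 → best response Highway.
Mutual best responses: (Bridge, Highway).

(Bridge, Highway)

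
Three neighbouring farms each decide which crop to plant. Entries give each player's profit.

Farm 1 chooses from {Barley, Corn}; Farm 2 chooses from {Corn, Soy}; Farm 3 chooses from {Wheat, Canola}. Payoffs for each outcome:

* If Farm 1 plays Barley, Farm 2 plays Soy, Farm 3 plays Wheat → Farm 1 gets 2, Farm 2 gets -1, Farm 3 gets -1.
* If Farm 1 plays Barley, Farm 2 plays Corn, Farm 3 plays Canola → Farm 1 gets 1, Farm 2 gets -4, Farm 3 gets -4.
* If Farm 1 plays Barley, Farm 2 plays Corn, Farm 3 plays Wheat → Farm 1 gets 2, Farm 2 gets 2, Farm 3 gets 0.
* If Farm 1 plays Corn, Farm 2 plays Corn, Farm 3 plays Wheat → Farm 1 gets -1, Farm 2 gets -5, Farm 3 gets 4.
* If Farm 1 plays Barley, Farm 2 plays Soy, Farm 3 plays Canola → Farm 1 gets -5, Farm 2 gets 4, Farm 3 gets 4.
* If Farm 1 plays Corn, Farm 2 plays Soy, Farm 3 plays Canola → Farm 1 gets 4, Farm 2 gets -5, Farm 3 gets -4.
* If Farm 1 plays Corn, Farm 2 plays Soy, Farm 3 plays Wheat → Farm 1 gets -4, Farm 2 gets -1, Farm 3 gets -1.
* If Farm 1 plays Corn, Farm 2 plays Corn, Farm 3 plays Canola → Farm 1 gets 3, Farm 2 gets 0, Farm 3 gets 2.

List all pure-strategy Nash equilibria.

(Barley, Corn, Wheat)

(Barley, Corn, Wheat): Farm 1 gets 2, best alternative -1; Farm 2 gets 2, best alternative -1; Farm 3 gets 0, best alternative -4. No profitable deviation — NE.
(Barley, Corn, Canola): Farm 1 can switch to Corn (1 → 3). Not NE.
(Barley, Soy, Wheat): Farm 2 can switch to Corn (-1 → 2). Not NE.
(Barley, Soy, Canola): Farm 1 can switch to Corn (-5 → 4). Not NE.
(Corn, Corn, Wheat): Farm 1 can switch to Barley (-1 → 2). Not NE.
(Corn, Corn, Canola): Farm 3 can switch to Wheat (2 → 4). Not NE.
(Corn, Soy, Wheat): Farm 1 can switch to Barley (-4 → 2). Not NE.
(Corn, Soy, Canola): Farm 2 can switch to Corn (-5 → 0). Not NE.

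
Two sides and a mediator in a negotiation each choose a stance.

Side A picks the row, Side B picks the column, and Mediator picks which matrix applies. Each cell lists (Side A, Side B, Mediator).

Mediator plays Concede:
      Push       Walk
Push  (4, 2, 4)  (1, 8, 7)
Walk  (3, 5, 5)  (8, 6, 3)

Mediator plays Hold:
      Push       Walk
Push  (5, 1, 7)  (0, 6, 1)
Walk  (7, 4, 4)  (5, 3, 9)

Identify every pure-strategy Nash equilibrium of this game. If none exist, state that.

Side A against (Push, Concede): payoffs 4, 3 → best response Push.
Side A against (Push, Hold): payoffs 5, 7 → best response Walk.
Side A against (Walk, Concede): payoffs 1, 8 → best response Walk.
Side A against (Walk, Hold): payoffs 0, 5 → best response Walk.
Side B against (Push, Concede): payoffs 2, 8 → best response Walk.
Side B against (Push, Hold): payoffs 1, 6 → best response Walk.
Side B against (Walk, Concede): payoffs 5, 6 → best response Walk.
Side B against (Walk, Hold): payoffs 4, 3 → best response Push.
Mediator against (Push, Push): payoffs 4, 7 → best response Hold.
Mediator against (Push, Walk): payoffs 7, 1 → best response Concede.
Mediator against (Walk, Push): payoffs 5, 4 → best response Concede.
Mediator against (Walk, Walk): payoffs 3, 9 → best response Hold.
No profile is a mutual best response for all players.

This game has no pure Nash equilibrium.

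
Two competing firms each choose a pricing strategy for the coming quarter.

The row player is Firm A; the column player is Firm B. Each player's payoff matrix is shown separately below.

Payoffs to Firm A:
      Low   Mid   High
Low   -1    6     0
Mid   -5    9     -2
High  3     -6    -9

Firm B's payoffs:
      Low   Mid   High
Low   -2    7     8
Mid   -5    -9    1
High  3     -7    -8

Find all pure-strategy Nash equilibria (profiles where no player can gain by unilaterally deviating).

(Low, High); (High, Low)

Firm A against Low: payoffs -1, -5, 3 → best response High.
Firm A against Mid: payoffs 6, 9, -6 → best response Mid.
Firm A against High: payoffs 0, -2, -9 → best response Low.
Firm B against Low: payoffs -2, 7, 8 → best response High.
Firm B against Mid: payoffs -5, -9, 1 → best response High.
Firm B against High: payoffs 3, -7, -8 → best response Low.
Mutual best responses: (Low, High); (High, Low).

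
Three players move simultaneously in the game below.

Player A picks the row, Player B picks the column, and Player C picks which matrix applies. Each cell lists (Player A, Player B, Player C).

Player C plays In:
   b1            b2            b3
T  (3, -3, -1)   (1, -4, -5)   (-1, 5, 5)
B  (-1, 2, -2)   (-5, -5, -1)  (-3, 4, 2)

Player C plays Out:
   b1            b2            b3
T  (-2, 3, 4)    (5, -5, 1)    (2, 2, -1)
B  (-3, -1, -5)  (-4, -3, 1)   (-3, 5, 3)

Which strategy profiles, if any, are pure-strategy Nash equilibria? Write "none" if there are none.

Player A against (b1, In): payoffs 3, -1 → best response T.
Player A against (b1, Out): payoffs -2, -3 → best response T.
Player A against (b2, In): payoffs 1, -5 → best response T.
Player A against (b2, Out): payoffs 5, -4 → best response T.
Player A against (b3, In): payoffs -1, -3 → best response T.
Player A against (b3, Out): payoffs 2, -3 → best response T.
Player B against (T, In): payoffs -3, -4, 5 → best response b3.
Player B against (T, Out): payoffs 3, -5, 2 → best response b1.
Player B against (B, In): payoffs 2, -5, 4 → best response b3.
Player B against (B, Out): payoffs -1, -3, 5 → best response b3.
Player C against (T, b1): payoffs -1, 4 → best response Out.
Player C against (T, b2): payoffs -5, 1 → best response Out.
Player C against (T, b3): payoffs 5, -1 → best response In.
Player C against (B, b1): payoffs -2, -5 → best response In.
Player C against (B, b2): payoffs -1, 1 → best response Out.
Player C against (B, b3): payoffs 2, 3 → best response Out.
Mutual best responses: (T, b1, Out); (T, b3, In).

The pure Nash equilibria are (T, b1, Out), (T, b3, In).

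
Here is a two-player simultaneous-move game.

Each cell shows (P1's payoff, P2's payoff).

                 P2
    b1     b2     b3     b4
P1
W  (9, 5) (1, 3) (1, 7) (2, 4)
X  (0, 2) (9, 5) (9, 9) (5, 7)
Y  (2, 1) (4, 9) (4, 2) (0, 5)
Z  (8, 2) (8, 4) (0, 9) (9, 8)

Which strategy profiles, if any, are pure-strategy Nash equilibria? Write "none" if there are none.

(X, b3)

P1 against b1: payoffs 9, 0, 2, 8 → best response W.
P1 against b2: payoffs 1, 9, 4, 8 → best response X.
P1 against b3: payoffs 1, 9, 4, 0 → best response X.
P1 against b4: payoffs 2, 5, 0, 9 → best response Z.
P2 against W: payoffs 5, 3, 7, 4 → best response b3.
P2 against X: payoffs 2, 5, 9, 7 → best response b3.
P2 against Y: payoffs 1, 9, 2, 5 → best response b2.
P2 against Z: payoffs 2, 4, 9, 8 → best response b3.
Mutual best responses: (X, b3).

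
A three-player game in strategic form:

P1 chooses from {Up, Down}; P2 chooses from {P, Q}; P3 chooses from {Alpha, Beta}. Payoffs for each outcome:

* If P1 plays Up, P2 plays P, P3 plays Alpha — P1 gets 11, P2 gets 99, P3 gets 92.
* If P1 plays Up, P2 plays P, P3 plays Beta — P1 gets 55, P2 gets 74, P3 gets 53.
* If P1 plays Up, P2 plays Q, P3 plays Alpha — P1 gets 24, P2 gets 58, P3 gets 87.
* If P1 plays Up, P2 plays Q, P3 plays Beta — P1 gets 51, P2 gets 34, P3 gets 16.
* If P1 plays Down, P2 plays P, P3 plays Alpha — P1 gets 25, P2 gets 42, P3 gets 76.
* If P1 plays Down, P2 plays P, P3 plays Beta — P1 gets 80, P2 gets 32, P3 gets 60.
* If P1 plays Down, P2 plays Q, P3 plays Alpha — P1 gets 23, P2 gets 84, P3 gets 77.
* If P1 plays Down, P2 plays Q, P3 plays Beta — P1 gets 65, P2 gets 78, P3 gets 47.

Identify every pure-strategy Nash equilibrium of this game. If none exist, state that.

No pure-strategy Nash equilibrium.

For each player, find the best response to each opponent profile; mutual best responses are the pure NE.
P1 against (P, Alpha): payoffs 11, 25 → best response Down.
P1 against (P, Beta): payoffs 55, 80 → best response Down.
P1 against (Q, Alpha): payoffs 24, 23 → best response Up.
P1 against (Q, Beta): payoffs 51, 65 → best response Down.
P2 against (Up, Alpha): payoffs 99, 58 → best response P.
P2 against (Up, Beta): payoffs 74, 34 → best response P.
P2 against (Down, Alpha): payoffs 42, 84 → best response Q.
P2 against (Down, Beta): payoffs 32, 78 → best response Q.
P3 against (Up, P): payoffs 92, 53 → best response Alpha.
P3 against (Up, Q): payoffs 87, 16 → best response Alpha.
P3 against (Down, P): payoffs 76, 60 → best response Alpha.
P3 against (Down, Q): payoffs 77, 47 → best response Alpha.
No profile is a mutual best response for all players.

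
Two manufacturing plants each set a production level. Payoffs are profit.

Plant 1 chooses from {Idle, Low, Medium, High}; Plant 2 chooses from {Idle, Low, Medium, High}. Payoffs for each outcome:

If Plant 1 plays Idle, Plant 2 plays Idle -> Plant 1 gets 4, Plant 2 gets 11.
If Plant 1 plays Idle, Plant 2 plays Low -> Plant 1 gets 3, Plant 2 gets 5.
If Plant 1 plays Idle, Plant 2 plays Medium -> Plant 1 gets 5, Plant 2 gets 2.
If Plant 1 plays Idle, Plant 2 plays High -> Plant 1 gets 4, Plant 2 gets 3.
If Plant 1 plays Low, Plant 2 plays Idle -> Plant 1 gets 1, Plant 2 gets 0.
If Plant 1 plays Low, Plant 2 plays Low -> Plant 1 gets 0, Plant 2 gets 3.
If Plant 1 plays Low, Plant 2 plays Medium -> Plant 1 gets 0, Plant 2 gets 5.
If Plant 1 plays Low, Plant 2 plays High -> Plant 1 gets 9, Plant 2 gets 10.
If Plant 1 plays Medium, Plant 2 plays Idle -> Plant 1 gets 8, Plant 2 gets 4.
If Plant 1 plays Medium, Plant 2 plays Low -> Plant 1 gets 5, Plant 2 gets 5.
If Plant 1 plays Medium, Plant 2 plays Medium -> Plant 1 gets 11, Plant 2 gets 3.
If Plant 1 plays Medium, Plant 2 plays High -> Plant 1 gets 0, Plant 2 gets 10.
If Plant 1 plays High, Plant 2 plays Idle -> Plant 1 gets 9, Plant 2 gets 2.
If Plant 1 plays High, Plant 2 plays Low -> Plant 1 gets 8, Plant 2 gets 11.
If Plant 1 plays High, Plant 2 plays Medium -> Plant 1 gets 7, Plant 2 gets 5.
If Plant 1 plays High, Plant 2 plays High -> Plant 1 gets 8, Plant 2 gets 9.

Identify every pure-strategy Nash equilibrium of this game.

Pure-strategy Nash equilibria: (Low, High) and (High, Low)

(Idle, Idle): Plant 1 can switch to Medium (4 → 8). Not NE.
(Idle, Low): Plant 1 can switch to Medium (3 → 5). Not NE.
(Idle, Medium): Plant 1 can switch to Medium (5 → 11). Not NE.
(Idle, High): Plant 1 can switch to Low (4 → 9). Not NE.
(Low, Idle): Plant 1 can switch to Idle (1 → 4). Not NE.
(Low, Low): Plant 1 can switch to Idle (0 → 3). Not NE.
(Low, Medium): Plant 1 can switch to Idle (0 → 5). Not NE.
(Low, High): Plant 1 gets 9, best alternative 8; Plant 2 gets 10, best alternative 5. No profitable deviation — NE.
(Medium, Idle): Plant 1 can switch to High (8 → 9). Not NE.
(Medium, Low): Plant 1 can switch to High (5 → 8). Not NE.
(Medium, Medium): Plant 2 can switch to Idle (3 → 4). Not NE.
(High, Low): Plant 1 gets 8, best alternative 5; Plant 2 gets 11, best alternative 9. No profitable deviation — NE.
(The remaining 4 profiles each have a profitable deviation by the same check.)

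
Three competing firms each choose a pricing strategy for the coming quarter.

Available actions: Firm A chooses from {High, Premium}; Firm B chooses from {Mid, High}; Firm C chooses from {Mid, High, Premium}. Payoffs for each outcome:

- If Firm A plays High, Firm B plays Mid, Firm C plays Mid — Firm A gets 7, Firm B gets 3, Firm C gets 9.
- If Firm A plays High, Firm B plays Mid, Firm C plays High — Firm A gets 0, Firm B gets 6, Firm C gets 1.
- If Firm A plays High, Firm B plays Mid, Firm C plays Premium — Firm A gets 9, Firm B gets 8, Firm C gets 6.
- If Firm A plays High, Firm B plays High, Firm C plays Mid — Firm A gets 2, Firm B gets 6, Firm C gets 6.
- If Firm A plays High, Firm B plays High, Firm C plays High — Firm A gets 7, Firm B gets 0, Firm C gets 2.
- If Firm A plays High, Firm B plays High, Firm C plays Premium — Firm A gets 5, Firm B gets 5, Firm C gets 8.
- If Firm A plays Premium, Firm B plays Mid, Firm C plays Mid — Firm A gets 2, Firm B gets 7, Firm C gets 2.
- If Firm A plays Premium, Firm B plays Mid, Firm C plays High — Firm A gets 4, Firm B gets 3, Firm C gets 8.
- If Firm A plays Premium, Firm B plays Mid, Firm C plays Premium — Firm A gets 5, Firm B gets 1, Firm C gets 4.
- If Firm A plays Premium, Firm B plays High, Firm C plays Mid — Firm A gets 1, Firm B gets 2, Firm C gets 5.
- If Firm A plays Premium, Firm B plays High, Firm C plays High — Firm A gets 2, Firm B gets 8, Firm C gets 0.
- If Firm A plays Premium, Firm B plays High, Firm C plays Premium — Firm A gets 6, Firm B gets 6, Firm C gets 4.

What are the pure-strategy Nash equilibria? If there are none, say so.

This game has no pure Nash equilibrium.

Firm A against (Mid, Mid): payoffs 7, 2 → best response High.
Firm A against (Mid, High): payoffs 0, 4 → best response Premium.
Firm A against (Mid, Premium): payoffs 9, 5 → best response High.
Firm A against (High, Mid): payoffs 2, 1 → best response High.
Firm A against (High, High): payoffs 7, 2 → best response High.
Firm A against (High, Premium): payoffs 5, 6 → best response Premium.
Firm B against (High, Mid): payoffs 3, 6 → best response High.
Firm B against (High, High): payoffs 6, 0 → best response Mid.
Firm B against (High, Premium): payoffs 8, 5 → best response Mid.
Firm B against (Premium, Mid): payoffs 7, 2 → best response Mid.
Firm B against (Premium, High): payoffs 3, 8 → best response High.
Firm B against (Premium, Premium): payoffs 1, 6 → best response High.
Firm C against (High, Mid): payoffs 9, 1, 6 → best response Mid.
Firm C against (High, High): payoffs 6, 2, 8 → best response Premium.
Firm C against (Premium, Mid): payoffs 2, 8, 4 → best response High.
Firm C against (Premium, High): payoffs 5, 0, 4 → best response Mid.
No profile is a mutual best response for all players.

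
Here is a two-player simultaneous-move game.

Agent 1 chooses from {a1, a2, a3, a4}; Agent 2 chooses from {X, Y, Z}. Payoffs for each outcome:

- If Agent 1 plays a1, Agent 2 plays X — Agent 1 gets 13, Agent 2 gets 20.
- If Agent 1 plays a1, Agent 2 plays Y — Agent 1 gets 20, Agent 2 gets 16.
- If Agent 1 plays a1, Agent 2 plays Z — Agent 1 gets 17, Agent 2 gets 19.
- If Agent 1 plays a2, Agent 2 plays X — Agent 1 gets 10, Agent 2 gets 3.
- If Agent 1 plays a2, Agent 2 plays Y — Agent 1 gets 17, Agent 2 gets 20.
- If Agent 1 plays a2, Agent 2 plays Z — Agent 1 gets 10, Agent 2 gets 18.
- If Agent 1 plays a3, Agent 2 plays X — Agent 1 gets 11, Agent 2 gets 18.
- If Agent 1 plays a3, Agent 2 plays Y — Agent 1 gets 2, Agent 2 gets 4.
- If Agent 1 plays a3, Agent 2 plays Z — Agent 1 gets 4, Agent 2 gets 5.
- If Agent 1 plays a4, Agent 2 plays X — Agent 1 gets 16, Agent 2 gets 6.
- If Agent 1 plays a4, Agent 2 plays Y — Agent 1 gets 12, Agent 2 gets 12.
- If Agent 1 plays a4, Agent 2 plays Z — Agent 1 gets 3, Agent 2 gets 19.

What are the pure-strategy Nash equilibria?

none

(a1, X): Agent 1 can switch to a4 (13 → 16). Not NE.
(a1, Y): Agent 2 can switch to X (16 → 20). Not NE.
(a1, Z): Agent 2 can switch to X (19 → 20). Not NE.
(a2, X): Agent 1 can switch to a1 (10 → 13). Not NE.
(a2, Y): Agent 1 can switch to a1 (17 → 20). Not NE.
(a2, Z): Agent 1 can switch to a1 (10 → 17). Not NE.
(The remaining 6 profiles each have a profitable deviation by the same check.)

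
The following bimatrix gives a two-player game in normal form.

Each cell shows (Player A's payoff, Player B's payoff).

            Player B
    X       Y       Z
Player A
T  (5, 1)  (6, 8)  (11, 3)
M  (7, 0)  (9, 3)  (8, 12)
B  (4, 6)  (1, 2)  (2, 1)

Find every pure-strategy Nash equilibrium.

Check each profile: it is a Nash equilibrium iff no player can strictly gain by switching unilaterally.
(T, X): Player A can switch to M (5 → 7). Not NE.
(T, Y): Player A can switch to M (6 → 9). Not NE.
(T, Z): Player B can switch to Y (3 → 8). Not NE.
(M, X): Player B can switch to Y (0 → 3). Not NE.
(M, Y): Player B can switch to Z (3 → 12). Not NE.
(M, Z): Player A can switch to T (8 → 11). Not NE.
(B, X): Player A can switch to T (4 → 5). Not NE.
(B, Y): Player A can switch to T (1 → 6). Not NE.
(B, Z): Player A can switch to T (2 → 11). Not NE.

none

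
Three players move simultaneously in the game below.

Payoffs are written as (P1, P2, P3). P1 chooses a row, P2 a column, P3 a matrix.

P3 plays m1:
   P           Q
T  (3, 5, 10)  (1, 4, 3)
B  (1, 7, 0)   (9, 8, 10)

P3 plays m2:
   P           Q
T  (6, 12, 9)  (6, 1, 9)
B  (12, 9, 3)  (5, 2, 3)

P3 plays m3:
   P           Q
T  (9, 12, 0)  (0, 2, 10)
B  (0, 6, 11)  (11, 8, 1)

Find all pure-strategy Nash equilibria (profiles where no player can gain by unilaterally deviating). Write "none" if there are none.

Pure-strategy Nash equilibria: (T, P, m1); (B, Q, m1)

P1 against (P, m1): payoffs 3, 1 → best response T.
P1 against (P, m2): payoffs 6, 12 → best response B.
P1 against (P, m3): payoffs 9, 0 → best response T.
P1 against (Q, m1): payoffs 1, 9 → best response B.
P1 against (Q, m2): payoffs 6, 5 → best response T.
P1 against (Q, m3): payoffs 0, 11 → best response B.
P2 against (T, m1): payoffs 5, 4 → best response P.
P2 against (T, m2): payoffs 12, 1 → best response P.
P2 against (T, m3): payoffs 12, 2 → best response P.
P2 against (B, m1): payoffs 7, 8 → best response Q.
P2 against (B, m2): payoffs 9, 2 → best response P.
P2 against (B, m3): payoffs 6, 8 → best response Q.
P3 against (T, P): payoffs 10, 9, 0 → best response m1.
P3 against (T, Q): payoffs 3, 9, 10 → best response m3.
P3 against (B, P): payoffs 0, 3, 11 → best response m3.
P3 against (B, Q): payoffs 10, 3, 1 → best response m1.
Mutual best responses: (T, P, m1); (B, Q, m1).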